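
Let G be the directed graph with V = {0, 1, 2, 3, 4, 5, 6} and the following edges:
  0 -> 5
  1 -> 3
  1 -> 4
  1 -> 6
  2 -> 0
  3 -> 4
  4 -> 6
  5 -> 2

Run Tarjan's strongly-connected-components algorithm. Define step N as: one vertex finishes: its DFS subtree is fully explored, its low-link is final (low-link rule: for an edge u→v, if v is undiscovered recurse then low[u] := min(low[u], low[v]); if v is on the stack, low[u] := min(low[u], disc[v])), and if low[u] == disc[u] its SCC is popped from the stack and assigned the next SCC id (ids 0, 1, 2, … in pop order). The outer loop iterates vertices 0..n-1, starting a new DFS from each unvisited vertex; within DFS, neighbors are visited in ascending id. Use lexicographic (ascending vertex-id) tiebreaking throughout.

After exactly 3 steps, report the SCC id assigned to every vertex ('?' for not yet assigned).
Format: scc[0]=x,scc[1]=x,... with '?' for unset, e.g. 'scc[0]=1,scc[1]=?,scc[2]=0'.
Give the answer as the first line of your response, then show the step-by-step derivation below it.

scc[0]=0,scc[1]=?,scc[2]=0,scc[3]=?,scc[4]=?,scc[5]=0,scc[6]=?

step 1: low=(low[0]=0,low[1]=?,low[2]=0,low[3]=?,low[4]=?,low[5]=1,low[6]=?); scc=(scc[0]=?,scc[1]=?,scc[2]=?,scc[3]=?,scc[4]=?,scc[5]=?,scc[6]=?)
step 2: low=(low[0]=0,low[1]=?,low[2]=0,low[3]=?,low[4]=?,low[5]=0,low[6]=?); scc=(scc[0]=?,scc[1]=?,scc[2]=?,scc[3]=?,scc[4]=?,scc[5]=?,scc[6]=?)
step 3: low=(low[0]=0,low[1]=?,low[2]=0,low[3]=?,low[4]=?,low[5]=0,low[6]=?); scc=(scc[0]=0,scc[1]=?,scc[2]=0,scc[3]=?,scc[4]=?,scc[5]=0,scc[6]=?)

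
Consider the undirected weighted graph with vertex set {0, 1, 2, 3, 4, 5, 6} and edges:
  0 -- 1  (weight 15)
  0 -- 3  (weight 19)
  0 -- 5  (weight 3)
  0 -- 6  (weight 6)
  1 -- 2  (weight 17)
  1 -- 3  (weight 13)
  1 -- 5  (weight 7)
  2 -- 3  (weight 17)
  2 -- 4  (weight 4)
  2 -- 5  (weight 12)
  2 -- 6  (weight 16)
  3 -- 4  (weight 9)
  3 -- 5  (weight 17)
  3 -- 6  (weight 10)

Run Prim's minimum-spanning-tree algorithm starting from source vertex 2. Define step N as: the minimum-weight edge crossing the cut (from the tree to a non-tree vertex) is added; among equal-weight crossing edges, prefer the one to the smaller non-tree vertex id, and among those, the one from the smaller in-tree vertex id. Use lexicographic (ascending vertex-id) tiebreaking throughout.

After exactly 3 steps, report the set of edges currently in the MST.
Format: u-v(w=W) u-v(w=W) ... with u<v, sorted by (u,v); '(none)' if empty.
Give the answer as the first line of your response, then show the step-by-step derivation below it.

2-4(w=4) 3-4(w=9) 3-6(w=10)

step 1: add edge 2-4 (w=4); MST = {2-4(w=4)}
step 2: add edge 3-4 (w=9); MST = {2-4(w=4) 3-4(w=9)}
step 3: add edge 3-6 (w=10); MST = {2-4(w=4) 3-4(w=9) 3-6(w=10)}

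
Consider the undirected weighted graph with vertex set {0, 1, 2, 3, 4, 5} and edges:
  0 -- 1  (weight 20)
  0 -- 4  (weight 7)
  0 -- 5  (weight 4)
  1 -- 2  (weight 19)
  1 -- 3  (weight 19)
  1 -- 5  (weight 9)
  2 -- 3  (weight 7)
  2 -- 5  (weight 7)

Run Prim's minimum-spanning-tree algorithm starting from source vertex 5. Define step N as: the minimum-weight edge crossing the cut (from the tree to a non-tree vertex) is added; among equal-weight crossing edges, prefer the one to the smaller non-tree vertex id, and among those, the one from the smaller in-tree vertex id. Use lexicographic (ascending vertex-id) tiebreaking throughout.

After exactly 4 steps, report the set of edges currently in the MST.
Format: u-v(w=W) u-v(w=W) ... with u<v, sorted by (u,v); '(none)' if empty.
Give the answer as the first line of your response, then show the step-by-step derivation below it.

0-4(w=7) 0-5(w=4) 2-3(w=7) 2-5(w=7)

step 1: add edge 0-5 (w=4); MST = {0-5(w=4)}
step 2: add edge 2-5 (w=7); MST = {0-5(w=4) 2-5(w=7)}
step 3: add edge 2-3 (w=7); MST = {0-5(w=4) 2-3(w=7) 2-5(w=7)}
step 4: add edge 0-4 (w=7); MST = {0-4(w=7) 0-5(w=4) 2-3(w=7) 2-5(w=7)}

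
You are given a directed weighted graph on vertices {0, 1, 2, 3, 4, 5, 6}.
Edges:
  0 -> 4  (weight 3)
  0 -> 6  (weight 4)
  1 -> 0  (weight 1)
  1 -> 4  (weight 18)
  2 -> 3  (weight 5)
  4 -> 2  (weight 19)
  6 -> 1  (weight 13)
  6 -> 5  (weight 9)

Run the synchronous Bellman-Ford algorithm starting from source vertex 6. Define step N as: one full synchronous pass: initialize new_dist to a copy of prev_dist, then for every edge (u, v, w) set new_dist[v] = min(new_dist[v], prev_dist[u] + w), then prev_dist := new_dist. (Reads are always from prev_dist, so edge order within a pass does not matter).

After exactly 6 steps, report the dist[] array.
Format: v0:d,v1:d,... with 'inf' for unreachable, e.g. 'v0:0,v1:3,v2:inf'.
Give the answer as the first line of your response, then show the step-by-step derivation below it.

v0:14,v1:13,v2:36,v3:41,v4:17,v5:9,v6:0

step 1: dist = v0:inf,v1:13,v2:inf,v3:inf,v4:inf,v5:9,v6:0
step 2: dist = v0:14,v1:13,v2:inf,v3:inf,v4:31,v5:9,v6:0
step 3: dist = v0:14,v1:13,v2:50,v3:inf,v4:17,v5:9,v6:0
step 4: dist = v0:14,v1:13,v2:36,v3:55,v4:17,v5:9,v6:0
step 5: dist = v0:14,v1:13,v2:36,v3:41,v4:17,v5:9,v6:0
step 6: dist = v0:14,v1:13,v2:36,v3:41,v4:17,v5:9,v6:0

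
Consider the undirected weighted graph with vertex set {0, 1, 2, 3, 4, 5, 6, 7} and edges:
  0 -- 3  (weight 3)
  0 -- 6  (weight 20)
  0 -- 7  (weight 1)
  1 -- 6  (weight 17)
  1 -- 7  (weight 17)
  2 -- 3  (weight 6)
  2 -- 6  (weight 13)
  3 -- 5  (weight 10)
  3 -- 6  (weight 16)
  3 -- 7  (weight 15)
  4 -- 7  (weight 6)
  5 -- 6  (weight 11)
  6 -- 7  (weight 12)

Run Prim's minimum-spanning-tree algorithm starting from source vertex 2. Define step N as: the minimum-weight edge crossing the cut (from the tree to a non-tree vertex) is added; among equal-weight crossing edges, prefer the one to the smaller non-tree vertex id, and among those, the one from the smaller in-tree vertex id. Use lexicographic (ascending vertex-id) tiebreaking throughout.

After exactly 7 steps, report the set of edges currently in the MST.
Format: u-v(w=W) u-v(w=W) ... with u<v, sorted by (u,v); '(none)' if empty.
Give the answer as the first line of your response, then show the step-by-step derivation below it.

0-3(w=3) 0-7(w=1) 1-6(w=17) 2-3(w=6) 3-5(w=10) 4-7(w=6) 5-6(w=11)

step 1: add edge 2-3 (w=6); MST = {2-3(w=6)}
step 2: add edge 0-3 (w=3); MST = {0-3(w=3) 2-3(w=6)}
step 3: add edge 0-7 (w=1); MST = {0-3(w=3) 0-7(w=1) 2-3(w=6)}
step 4: add edge 4-7 (w=6); MST = {0-3(w=3) 0-7(w=1) 2-3(w=6) 4-7(w=6)}
step 5: add edge 3-5 (w=10); MST = {0-3(w=3) 0-7(w=1) 2-3(w=6) 3-5(w=10) 4-7(w=6)}
step 6: add edge 5-6 (w=11); MST = {0-3(w=3) 0-7(w=1) 2-3(w=6) 3-5(w=10) 4-7(w=6) 5-6(w=11)}
step 7: add edge 1-6 (w=17); MST = {0-3(w=3) 0-7(w=1) 1-6(w=17) 2-3(w=6) 3-5(w=10) 4-7(w=6) 5-6(w=11)}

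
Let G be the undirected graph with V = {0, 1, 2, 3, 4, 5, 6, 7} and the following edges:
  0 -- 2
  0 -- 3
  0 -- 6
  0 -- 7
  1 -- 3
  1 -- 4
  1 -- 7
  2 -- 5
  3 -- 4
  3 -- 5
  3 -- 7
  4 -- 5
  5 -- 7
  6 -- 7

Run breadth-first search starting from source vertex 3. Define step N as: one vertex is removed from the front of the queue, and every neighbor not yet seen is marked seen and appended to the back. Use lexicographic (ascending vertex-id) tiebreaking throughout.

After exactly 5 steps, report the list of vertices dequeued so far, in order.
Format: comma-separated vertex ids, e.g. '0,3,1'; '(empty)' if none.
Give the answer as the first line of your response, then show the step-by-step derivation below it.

3,0,1,4,5

step 1: dequeue 3; queue=[0,1,4,5,7]; order=3
step 2: dequeue 0; queue=[1,4,5,7,2,6]; order=3,0
step 3: dequeue 1; queue=[4,5,7,2,6]; order=3,0,1
step 4: dequeue 4; queue=[5,7,2,6]; order=3,0,1,4
step 5: dequeue 5; queue=[7,2,6]; order=3,0,1,4,5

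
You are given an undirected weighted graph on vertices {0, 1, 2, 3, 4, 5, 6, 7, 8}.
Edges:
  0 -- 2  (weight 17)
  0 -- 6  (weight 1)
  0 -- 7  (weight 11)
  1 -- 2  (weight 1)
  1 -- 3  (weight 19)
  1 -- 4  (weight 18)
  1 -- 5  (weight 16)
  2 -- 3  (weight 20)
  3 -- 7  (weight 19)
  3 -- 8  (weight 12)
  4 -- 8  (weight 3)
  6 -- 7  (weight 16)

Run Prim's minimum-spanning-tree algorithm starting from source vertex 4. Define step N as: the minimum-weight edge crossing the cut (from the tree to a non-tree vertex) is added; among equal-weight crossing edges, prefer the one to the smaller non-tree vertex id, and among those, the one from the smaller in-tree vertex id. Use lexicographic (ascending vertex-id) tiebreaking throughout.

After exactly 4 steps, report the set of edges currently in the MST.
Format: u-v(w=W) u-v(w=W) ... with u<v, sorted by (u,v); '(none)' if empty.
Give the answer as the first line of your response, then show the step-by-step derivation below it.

1-2(w=1) 1-4(w=18) 3-8(w=12) 4-8(w=3)

step 1: add edge 4-8 (w=3); MST = {4-8(w=3)}
step 2: add edge 3-8 (w=12); MST = {3-8(w=12) 4-8(w=3)}
step 3: add edge 1-4 (w=18); MST = {1-4(w=18) 3-8(w=12) 4-8(w=3)}
step 4: add edge 1-2 (w=1); MST = {1-2(w=1) 1-4(w=18) 3-8(w=12) 4-8(w=3)}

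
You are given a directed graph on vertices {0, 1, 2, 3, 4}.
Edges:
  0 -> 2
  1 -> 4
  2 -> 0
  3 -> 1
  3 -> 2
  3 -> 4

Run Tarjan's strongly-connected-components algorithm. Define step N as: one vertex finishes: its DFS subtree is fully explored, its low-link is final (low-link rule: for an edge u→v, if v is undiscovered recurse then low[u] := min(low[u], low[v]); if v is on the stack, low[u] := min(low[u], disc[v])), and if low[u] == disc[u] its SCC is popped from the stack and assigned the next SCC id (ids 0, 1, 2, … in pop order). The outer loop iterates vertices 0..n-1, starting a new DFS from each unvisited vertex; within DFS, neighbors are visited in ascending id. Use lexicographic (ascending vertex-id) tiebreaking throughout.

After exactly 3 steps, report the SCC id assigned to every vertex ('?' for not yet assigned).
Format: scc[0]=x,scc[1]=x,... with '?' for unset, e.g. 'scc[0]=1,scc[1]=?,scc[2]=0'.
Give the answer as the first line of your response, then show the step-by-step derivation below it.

scc[0]=0,scc[1]=?,scc[2]=0,scc[3]=?,scc[4]=1

step 1: low=(low[0]=0,low[1]=?,low[2]=0,low[3]=?,low[4]=?); scc=(scc[0]=?,scc[1]=?,scc[2]=?,scc[3]=?,scc[4]=?)
step 2: low=(low[0]=0,low[1]=?,low[2]=0,low[3]=?,low[4]=?); scc=(scc[0]=0,scc[1]=?,scc[2]=0,scc[3]=?,scc[4]=?)
step 3: low=(low[0]=0,low[1]=2,low[2]=0,low[3]=?,low[4]=3); scc=(scc[0]=0,scc[1]=?,scc[2]=0,scc[3]=?,scc[4]=1)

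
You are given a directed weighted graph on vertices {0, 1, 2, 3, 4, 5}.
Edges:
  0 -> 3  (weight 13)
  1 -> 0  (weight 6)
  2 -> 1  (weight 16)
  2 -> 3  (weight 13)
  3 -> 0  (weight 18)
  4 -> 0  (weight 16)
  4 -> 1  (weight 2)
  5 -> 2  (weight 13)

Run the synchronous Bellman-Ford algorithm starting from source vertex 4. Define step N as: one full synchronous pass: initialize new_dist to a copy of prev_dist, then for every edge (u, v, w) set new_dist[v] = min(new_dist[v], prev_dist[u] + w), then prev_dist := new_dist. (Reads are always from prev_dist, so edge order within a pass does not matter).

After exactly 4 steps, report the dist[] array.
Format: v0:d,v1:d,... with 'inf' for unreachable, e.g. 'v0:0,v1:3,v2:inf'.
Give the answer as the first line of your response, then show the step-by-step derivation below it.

v0:8,v1:2,v2:inf,v3:21,v4:0,v5:inf

step 1: dist = v0:16,v1:2,v2:inf,v3:inf,v4:0,v5:inf
step 2: dist = v0:8,v1:2,v2:inf,v3:29,v4:0,v5:inf
step 3: dist = v0:8,v1:2,v2:inf,v3:21,v4:0,v5:inf
step 4: dist = v0:8,v1:2,v2:inf,v3:21,v4:0,v5:inf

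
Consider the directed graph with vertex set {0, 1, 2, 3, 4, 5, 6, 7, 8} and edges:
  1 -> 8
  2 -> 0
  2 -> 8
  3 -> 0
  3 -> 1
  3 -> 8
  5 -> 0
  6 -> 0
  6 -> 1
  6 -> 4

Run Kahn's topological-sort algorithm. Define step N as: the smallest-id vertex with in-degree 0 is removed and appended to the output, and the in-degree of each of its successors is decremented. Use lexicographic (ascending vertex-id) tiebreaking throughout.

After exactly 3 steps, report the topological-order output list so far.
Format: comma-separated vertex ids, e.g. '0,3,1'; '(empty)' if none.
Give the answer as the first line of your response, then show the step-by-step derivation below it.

2,3,5

step 1: output 2; order=[2]; indeg=(3,2,0,0,1,0,0,0,2)
step 2: output 3; order=[2,3]; indeg=(2,1,0,0,1,0,0,0,1)
step 3: output 5; order=[2,3,5]; indeg=(1,1,0,0,1,0,0,0,1)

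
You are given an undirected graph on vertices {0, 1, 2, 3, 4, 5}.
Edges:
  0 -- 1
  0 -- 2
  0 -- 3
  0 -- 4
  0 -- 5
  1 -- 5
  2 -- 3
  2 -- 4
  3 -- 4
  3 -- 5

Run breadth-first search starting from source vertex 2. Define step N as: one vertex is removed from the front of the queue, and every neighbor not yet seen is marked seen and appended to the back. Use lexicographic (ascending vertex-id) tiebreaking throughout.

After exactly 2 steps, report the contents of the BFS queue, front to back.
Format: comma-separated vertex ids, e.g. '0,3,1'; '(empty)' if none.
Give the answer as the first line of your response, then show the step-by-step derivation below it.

3,4,1,5

step 1: dequeue 2; queue=[0,3,4]; order=2
step 2: dequeue 0; queue=[3,4,1,5]; order=2,0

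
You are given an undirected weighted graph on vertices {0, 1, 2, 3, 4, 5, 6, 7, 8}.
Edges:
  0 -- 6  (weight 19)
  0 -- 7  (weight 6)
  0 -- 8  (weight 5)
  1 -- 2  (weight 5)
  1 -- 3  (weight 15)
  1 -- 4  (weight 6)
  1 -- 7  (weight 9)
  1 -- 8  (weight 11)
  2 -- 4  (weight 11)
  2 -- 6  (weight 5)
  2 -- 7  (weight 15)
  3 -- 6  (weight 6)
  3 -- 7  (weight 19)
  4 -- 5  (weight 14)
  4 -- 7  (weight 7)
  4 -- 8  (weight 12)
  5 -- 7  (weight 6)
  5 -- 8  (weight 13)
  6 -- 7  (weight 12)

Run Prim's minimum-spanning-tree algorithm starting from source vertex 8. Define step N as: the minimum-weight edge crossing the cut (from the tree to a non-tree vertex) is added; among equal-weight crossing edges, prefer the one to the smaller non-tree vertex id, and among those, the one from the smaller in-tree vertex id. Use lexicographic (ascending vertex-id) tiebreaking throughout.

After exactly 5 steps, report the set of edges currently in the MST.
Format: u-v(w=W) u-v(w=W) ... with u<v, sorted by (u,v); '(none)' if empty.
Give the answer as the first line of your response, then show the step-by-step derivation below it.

0-7(w=6) 0-8(w=5) 1-4(w=6) 4-7(w=7) 5-7(w=6)

step 1: add edge 0-8 (w=5); MST = {0-8(w=5)}
step 2: add edge 0-7 (w=6); MST = {0-7(w=6) 0-8(w=5)}
step 3: add edge 5-7 (w=6); MST = {0-7(w=6) 0-8(w=5) 5-7(w=6)}
step 4: add edge 4-7 (w=7); MST = {0-7(w=6) 0-8(w=5) 4-7(w=7) 5-7(w=6)}
step 5: add edge 1-4 (w=6); MST = {0-7(w=6) 0-8(w=5) 1-4(w=6) 4-7(w=7) 5-7(w=6)}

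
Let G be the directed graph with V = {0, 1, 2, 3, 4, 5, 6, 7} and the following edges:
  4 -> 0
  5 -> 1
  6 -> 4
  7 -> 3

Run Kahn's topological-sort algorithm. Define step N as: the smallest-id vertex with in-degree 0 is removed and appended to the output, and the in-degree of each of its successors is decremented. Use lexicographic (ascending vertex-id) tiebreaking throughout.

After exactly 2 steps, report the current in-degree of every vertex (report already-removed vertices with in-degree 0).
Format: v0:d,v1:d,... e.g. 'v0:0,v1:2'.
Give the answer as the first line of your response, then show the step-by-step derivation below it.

v0:1,v1:0,v2:0,v3:1,v4:1,v5:0,v6:0,v7:0

step 1: output 2; order=[2]; indeg=(1,1,0,1,1,0,0,0)
step 2: output 5; order=[2,5]; indeg=(1,0,0,1,1,0,0,0)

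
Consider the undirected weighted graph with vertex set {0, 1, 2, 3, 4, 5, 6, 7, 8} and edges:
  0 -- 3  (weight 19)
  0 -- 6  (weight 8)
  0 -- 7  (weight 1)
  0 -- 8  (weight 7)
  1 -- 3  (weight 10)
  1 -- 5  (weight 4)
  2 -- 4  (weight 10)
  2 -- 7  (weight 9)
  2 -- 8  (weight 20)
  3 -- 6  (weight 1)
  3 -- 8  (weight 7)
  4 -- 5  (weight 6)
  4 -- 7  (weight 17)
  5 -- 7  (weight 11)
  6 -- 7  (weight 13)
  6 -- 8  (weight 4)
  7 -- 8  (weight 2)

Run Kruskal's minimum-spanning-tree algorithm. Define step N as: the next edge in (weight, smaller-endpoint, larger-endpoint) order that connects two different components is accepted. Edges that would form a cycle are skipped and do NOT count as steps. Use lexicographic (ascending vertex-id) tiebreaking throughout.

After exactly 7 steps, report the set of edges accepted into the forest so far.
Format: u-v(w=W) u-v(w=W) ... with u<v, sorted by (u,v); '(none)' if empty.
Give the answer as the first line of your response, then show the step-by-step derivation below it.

0-7(w=1) 1-5(w=4) 2-7(w=9) 3-6(w=1) 4-5(w=6) 6-8(w=4) 7-8(w=2)

step 1: add edge 0-7 (w=1); MST = {0-7(w=1)}
step 2: add edge 3-6 (w=1); MST = {0-7(w=1) 3-6(w=1)}
step 3: add edge 7-8 (w=2); MST = {0-7(w=1) 3-6(w=1) 7-8(w=2)}
step 4: add edge 1-5 (w=4); MST = {0-7(w=1) 1-5(w=4) 3-6(w=1) 7-8(w=2)}
step 5: add edge 6-8 (w=4); MST = {0-7(w=1) 1-5(w=4) 3-6(w=1) 6-8(w=4) 7-8(w=2)}
step 6: add edge 4-5 (w=6); MST = {0-7(w=1) 1-5(w=4) 3-6(w=1) 4-5(w=6) 6-8(w=4) 7-8(w=2)}
step 7: add edge 2-7 (w=9); MST = {0-7(w=1) 1-5(w=4) 2-7(w=9) 3-6(w=1) 4-5(w=6) 6-8(w=4) 7-8(w=2)}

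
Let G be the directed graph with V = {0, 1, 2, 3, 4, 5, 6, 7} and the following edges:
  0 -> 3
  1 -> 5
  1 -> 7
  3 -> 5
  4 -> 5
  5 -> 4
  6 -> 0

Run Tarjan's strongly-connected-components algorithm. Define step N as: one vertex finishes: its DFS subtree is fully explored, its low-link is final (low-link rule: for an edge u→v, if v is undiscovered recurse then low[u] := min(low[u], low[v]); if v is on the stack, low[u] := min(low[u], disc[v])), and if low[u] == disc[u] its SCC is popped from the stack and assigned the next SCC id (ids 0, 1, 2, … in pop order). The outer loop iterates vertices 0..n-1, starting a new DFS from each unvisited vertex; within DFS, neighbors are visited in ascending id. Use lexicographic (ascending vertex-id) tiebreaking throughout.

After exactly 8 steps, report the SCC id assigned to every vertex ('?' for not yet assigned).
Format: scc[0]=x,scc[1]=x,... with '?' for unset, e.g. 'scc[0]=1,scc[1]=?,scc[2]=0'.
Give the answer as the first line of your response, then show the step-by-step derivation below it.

scc[0]=2,scc[1]=4,scc[2]=5,scc[3]=1,scc[4]=0,scc[5]=0,scc[6]=6,scc[7]=3

step 1: low=(low[0]=0,low[1]=?,low[2]=?,low[3]=1,low[4]=2,low[5]=2,low[6]=?,low[7]=?); scc=(scc[0]=?,scc[1]=?,scc[2]=?,scc[3]=?,scc[4]=?,scc[5]=?,scc[6]=?,scc[7]=?)
step 2: low=(low[0]=0,low[1]=?,low[2]=?,low[3]=1,low[4]=2,low[5]=2,low[6]=?,low[7]=?); scc=(scc[0]=?,scc[1]=?,scc[2]=?,scc[3]=?,scc[4]=0,scc[5]=0,scc[6]=?,scc[7]=?)
step 3: low=(low[0]=0,low[1]=?,low[2]=?,low[3]=1,low[4]=2,low[5]=2,low[6]=?,low[7]=?); scc=(scc[0]=?,scc[1]=?,scc[2]=?,scc[3]=1,scc[4]=0,scc[5]=0,scc[6]=?,scc[7]=?)
step 4: low=(low[0]=0,low[1]=?,low[2]=?,low[3]=1,low[4]=2,low[5]=2,low[6]=?,low[7]=?); scc=(scc[0]=2,scc[1]=?,scc[2]=?,scc[3]=1,scc[4]=0,scc[5]=0,scc[6]=?,scc[7]=?)
step 5: low=(low[0]=0,low[1]=4,low[2]=?,low[3]=1,low[4]=2,low[5]=2,low[6]=?,low[7]=5); scc=(scc[0]=2,scc[1]=?,scc[2]=?,scc[3]=1,scc[4]=0,scc[5]=0,scc[6]=?,scc[7]=3)
step 6: low=(low[0]=0,low[1]=4,low[2]=?,low[3]=1,low[4]=2,low[5]=2,low[6]=?,low[7]=5); scc=(scc[0]=2,scc[1]=4,scc[2]=?,scc[3]=1,scc[4]=0,scc[5]=0,scc[6]=?,scc[7]=3)
step 7: low=(low[0]=0,low[1]=4,low[2]=6,low[3]=1,low[4]=2,low[5]=2,low[6]=?,low[7]=5); scc=(scc[0]=2,scc[1]=4,scc[2]=5,scc[3]=1,scc[4]=0,scc[5]=0,scc[6]=?,scc[7]=3)
step 8: low=(low[0]=0,low[1]=4,low[2]=6,low[3]=1,low[4]=2,low[5]=2,low[6]=7,low[7]=5); scc=(scc[0]=2,scc[1]=4,scc[2]=5,scc[3]=1,scc[4]=0,scc[5]=0,scc[6]=6,scc[7]=3)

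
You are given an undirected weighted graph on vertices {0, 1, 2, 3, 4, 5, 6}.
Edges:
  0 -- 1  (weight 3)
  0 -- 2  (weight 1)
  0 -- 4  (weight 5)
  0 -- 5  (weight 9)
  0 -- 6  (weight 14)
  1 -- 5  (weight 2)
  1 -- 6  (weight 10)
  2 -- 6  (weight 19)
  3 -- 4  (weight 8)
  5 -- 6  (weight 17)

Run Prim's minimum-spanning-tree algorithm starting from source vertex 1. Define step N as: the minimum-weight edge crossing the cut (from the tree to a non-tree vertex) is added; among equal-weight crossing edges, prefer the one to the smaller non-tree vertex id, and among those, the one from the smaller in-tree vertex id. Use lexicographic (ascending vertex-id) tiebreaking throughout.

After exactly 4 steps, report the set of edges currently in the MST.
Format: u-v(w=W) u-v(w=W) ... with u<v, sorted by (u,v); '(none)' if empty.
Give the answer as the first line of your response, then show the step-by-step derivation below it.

0-1(w=3) 0-2(w=1) 0-4(w=5) 1-5(w=2)

step 1: add edge 1-5 (w=2); MST = {1-5(w=2)}
step 2: add edge 0-1 (w=3); MST = {0-1(w=3) 1-5(w=2)}
step 3: add edge 0-2 (w=1); MST = {0-1(w=3) 0-2(w=1) 1-5(w=2)}
step 4: add edge 0-4 (w=5); MST = {0-1(w=3) 0-2(w=1) 0-4(w=5) 1-5(w=2)}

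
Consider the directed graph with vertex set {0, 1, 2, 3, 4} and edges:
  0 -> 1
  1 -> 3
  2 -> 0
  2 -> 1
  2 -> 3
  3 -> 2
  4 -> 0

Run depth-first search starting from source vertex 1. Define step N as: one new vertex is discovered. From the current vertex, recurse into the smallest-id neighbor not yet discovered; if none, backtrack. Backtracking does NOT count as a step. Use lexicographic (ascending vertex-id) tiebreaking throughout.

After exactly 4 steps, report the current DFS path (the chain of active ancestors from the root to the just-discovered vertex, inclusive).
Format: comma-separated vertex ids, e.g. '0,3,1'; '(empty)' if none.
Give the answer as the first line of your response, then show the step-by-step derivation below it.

1,3,2,0

step 1: discover 1; path=1; order=1
step 2: discover 3; path=1>3; order=1,3
step 3: discover 2; path=1>3>2; order=1,3,2
step 4: discover 0; path=1>3>2>0; order=1,3,2,0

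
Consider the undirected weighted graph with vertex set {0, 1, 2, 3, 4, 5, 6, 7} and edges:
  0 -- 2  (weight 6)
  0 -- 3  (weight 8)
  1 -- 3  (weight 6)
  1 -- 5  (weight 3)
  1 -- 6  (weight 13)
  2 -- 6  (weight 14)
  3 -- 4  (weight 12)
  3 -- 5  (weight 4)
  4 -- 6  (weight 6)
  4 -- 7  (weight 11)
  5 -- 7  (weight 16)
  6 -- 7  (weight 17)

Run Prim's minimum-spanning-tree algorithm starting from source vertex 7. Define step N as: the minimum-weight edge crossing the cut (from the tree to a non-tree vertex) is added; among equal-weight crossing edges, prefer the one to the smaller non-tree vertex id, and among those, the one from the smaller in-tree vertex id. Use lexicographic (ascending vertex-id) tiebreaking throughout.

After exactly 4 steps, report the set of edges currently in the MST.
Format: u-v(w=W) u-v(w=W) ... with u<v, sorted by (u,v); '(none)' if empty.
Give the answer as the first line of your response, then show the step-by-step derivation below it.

3-4(w=12) 3-5(w=4) 4-6(w=6) 4-7(w=11)

step 1: add edge 4-7 (w=11); MST = {4-7(w=11)}
step 2: add edge 4-6 (w=6); MST = {4-6(w=6) 4-7(w=11)}
step 3: add edge 3-4 (w=12); MST = {3-4(w=12) 4-6(w=6) 4-7(w=11)}
step 4: add edge 3-5 (w=4); MST = {3-4(w=12) 3-5(w=4) 4-6(w=6) 4-7(w=11)}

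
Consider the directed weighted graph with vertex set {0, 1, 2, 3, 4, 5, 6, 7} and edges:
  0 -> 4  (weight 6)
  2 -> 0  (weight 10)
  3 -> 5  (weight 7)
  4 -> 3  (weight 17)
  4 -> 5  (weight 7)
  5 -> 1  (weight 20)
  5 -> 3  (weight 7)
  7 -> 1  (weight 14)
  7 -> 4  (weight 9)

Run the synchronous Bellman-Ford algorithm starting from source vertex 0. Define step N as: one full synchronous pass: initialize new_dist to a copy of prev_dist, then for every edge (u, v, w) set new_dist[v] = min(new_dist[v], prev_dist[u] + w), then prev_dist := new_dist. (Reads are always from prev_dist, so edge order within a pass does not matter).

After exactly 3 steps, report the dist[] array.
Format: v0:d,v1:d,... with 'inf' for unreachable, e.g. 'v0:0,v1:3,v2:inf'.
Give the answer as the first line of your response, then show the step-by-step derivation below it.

v0:0,v1:33,v2:inf,v3:20,v4:6,v5:13,v6:inf,v7:inf

step 1: dist = v0:0,v1:inf,v2:inf,v3:inf,v4:6,v5:inf,v6:inf,v7:inf
step 2: dist = v0:0,v1:inf,v2:inf,v3:23,v4:6,v5:13,v6:inf,v7:inf
step 3: dist = v0:0,v1:33,v2:inf,v3:20,v4:6,v5:13,v6:inf,v7:inf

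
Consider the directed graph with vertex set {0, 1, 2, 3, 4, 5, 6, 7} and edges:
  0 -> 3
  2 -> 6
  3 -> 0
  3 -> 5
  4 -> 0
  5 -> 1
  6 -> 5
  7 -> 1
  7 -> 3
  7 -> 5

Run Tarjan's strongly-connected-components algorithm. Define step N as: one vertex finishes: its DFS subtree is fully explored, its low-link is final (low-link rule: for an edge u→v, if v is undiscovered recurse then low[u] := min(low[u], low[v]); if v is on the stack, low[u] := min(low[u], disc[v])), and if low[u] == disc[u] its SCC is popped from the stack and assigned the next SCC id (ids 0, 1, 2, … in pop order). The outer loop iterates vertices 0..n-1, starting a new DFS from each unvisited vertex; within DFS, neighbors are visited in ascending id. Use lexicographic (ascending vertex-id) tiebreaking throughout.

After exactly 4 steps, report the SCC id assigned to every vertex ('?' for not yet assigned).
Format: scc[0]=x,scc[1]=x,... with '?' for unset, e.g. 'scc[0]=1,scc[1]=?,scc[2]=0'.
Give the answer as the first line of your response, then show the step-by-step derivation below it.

scc[0]=2,scc[1]=0,scc[2]=?,scc[3]=2,scc[4]=?,scc[5]=1,scc[6]=?,scc[7]=?

step 1: low=(low[0]=0,low[1]=3,low[2]=?,low[3]=0,low[4]=?,low[5]=2,low[6]=?,low[7]=?); scc=(scc[0]=?,scc[1]=0,scc[2]=?,scc[3]=?,scc[4]=?,scc[5]=?,scc[6]=?,scc[7]=?)
step 2: low=(low[0]=0,low[1]=3,low[2]=?,low[3]=0,low[4]=?,low[5]=2,low[6]=?,low[7]=?); scc=(scc[0]=?,scc[1]=0,scc[2]=?,scc[3]=?,scc[4]=?,scc[5]=1,scc[6]=?,scc[7]=?)
step 3: low=(low[0]=0,low[1]=3,low[2]=?,low[3]=0,low[4]=?,low[5]=2,low[6]=?,low[7]=?); scc=(scc[0]=?,scc[1]=0,scc[2]=?,scc[3]=?,scc[4]=?,scc[5]=1,scc[6]=?,scc[7]=?)
step 4: low=(low[0]=0,low[1]=3,low[2]=?,low[3]=0,low[4]=?,low[5]=2,low[6]=?,low[7]=?); scc=(scc[0]=2,scc[1]=0,scc[2]=?,scc[3]=2,scc[4]=?,scc[5]=1,scc[6]=?,scc[7]=?)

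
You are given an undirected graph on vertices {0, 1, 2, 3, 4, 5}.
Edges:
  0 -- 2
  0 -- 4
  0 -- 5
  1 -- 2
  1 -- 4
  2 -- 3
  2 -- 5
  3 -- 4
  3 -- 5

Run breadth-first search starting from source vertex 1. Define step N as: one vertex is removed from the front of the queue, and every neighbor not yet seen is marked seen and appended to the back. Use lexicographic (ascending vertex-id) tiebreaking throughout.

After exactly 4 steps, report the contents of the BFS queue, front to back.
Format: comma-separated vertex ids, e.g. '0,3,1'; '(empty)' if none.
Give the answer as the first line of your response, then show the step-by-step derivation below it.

3,5

step 1: dequeue 1; queue=[2,4]; order=1
step 2: dequeue 2; queue=[4,0,3,5]; order=1,2
step 3: dequeue 4; queue=[0,3,5]; order=1,2,4
step 4: dequeue 0; queue=[3,5]; order=1,2,4,0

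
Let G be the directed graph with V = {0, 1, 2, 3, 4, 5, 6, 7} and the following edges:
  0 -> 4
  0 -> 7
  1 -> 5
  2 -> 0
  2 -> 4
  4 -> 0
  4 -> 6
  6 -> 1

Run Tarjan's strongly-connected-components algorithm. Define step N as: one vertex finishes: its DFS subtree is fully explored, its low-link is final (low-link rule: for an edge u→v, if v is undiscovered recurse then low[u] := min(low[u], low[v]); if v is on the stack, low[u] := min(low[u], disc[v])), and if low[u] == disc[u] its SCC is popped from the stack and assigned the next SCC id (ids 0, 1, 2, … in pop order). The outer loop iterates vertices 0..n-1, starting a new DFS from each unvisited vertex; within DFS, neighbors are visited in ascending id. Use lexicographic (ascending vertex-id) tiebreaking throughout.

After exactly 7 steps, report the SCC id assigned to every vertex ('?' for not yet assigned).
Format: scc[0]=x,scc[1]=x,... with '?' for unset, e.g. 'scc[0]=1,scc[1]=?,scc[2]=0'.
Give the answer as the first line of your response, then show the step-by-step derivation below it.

scc[0]=4,scc[1]=1,scc[2]=5,scc[3]=?,scc[4]=4,scc[5]=0,scc[6]=2,scc[7]=3

step 1: low=(low[0]=0,low[1]=3,low[2]=?,low[3]=?,low[4]=0,low[5]=4,low[6]=2,low[7]=?); scc=(scc[0]=?,scc[1]=?,scc[2]=?,scc[3]=?,scc[4]=?,scc[5]=0,scc[6]=?,scc[7]=?)
step 2: low=(low[0]=0,low[1]=3,low[2]=?,low[3]=?,low[4]=0,low[5]=4,low[6]=2,low[7]=?); scc=(scc[0]=?,scc[1]=1,scc[2]=?,scc[3]=?,scc[4]=?,scc[5]=0,scc[6]=?,scc[7]=?)
step 3: low=(low[0]=0,low[1]=3,low[2]=?,low[3]=?,low[4]=0,low[5]=4,low[6]=2,low[7]=?); scc=(scc[0]=?,scc[1]=1,scc[2]=?,scc[3]=?,scc[4]=?,scc[5]=0,scc[6]=2,scc[7]=?)
step 4: low=(low[0]=0,low[1]=3,low[2]=?,low[3]=?,low[4]=0,low[5]=4,low[6]=2,low[7]=?); scc=(scc[0]=?,scc[1]=1,scc[2]=?,scc[3]=?,scc[4]=?,scc[5]=0,scc[6]=2,scc[7]=?)
step 5: low=(low[0]=0,low[1]=3,low[2]=?,low[3]=?,low[4]=0,low[5]=4,low[6]=2,low[7]=5); scc=(scc[0]=?,scc[1]=1,scc[2]=?,scc[3]=?,scc[4]=?,scc[5]=0,scc[6]=2,scc[7]=3)
step 6: low=(low[0]=0,low[1]=3,low[2]=?,low[3]=?,low[4]=0,low[5]=4,low[6]=2,low[7]=5); scc=(scc[0]=4,scc[1]=1,scc[2]=?,scc[3]=?,scc[4]=4,scc[5]=0,scc[6]=2,scc[7]=3)
step 7: low=(low[0]=0,low[1]=3,low[2]=6,low[3]=?,low[4]=0,low[5]=4,low[6]=2,low[7]=5); scc=(scc[0]=4,scc[1]=1,scc[2]=5,scc[3]=?,scc[4]=4,scc[5]=0,scc[6]=2,scc[7]=3)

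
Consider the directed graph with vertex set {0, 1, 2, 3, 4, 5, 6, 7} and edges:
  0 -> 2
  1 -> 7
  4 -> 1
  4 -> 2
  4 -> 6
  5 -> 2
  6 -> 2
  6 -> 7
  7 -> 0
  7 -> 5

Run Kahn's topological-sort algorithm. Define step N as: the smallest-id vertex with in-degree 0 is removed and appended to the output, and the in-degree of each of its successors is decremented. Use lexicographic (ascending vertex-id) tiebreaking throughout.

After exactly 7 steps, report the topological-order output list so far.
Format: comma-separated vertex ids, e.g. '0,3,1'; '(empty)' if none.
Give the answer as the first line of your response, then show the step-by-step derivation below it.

3,4,1,6,7,0,5

step 1: output 3; order=[3]; indeg=(1,1,4,0,0,1,1,2)
step 2: output 4; order=[3,4]; indeg=(1,0,3,0,0,1,0,2)
step 3: output 1; order=[3,4,1]; indeg=(1,0,3,0,0,1,0,1)
step 4: output 6; order=[3,4,1,6]; indeg=(1,0,2,0,0,1,0,0)
step 5: output 7; order=[3,4,1,6,7]; indeg=(0,0,2,0,0,0,0,0)
step 6: output 0; order=[3,4,1,6,7,0]; indeg=(0,0,1,0,0,0,0,0)
step 7: output 5; order=[3,4,1,6,7,0,5]; indeg=(0,0,0,0,0,0,0,0)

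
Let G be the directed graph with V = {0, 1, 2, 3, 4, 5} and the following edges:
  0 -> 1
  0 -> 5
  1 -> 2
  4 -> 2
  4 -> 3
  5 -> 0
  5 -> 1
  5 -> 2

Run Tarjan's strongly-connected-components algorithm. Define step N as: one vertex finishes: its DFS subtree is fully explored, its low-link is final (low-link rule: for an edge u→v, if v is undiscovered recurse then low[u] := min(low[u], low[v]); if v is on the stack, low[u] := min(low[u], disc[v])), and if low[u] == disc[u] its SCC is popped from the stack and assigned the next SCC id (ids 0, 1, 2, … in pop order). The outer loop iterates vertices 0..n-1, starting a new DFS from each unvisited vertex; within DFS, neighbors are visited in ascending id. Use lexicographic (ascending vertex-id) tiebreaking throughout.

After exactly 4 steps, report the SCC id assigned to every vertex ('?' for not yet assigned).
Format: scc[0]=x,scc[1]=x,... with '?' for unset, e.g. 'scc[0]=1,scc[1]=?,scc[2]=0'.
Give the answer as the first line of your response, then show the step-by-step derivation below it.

scc[0]=2,scc[1]=1,scc[2]=0,scc[3]=?,scc[4]=?,scc[5]=2

step 1: low=(low[0]=0,low[1]=1,low[2]=2,low[3]=?,low[4]=?,low[5]=?); scc=(scc[0]=?,scc[1]=?,scc[2]=0,scc[3]=?,scc[4]=?,scc[5]=?)
step 2: low=(low[0]=0,low[1]=1,low[2]=2,low[3]=?,low[4]=?,low[5]=?); scc=(scc[0]=?,scc[1]=1,scc[2]=0,scc[3]=?,scc[4]=?,scc[5]=?)
step 3: low=(low[0]=0,low[1]=1,low[2]=2,low[3]=?,low[4]=?,low[5]=0); scc=(scc[0]=?,scc[1]=1,scc[2]=0,scc[3]=?,scc[4]=?,scc[5]=?)
step 4: low=(low[0]=0,low[1]=1,low[2]=2,low[3]=?,low[4]=?,low[5]=0); scc=(scc[0]=2,scc[1]=1,scc[2]=0,scc[3]=?,scc[4]=?,scc[5]=2)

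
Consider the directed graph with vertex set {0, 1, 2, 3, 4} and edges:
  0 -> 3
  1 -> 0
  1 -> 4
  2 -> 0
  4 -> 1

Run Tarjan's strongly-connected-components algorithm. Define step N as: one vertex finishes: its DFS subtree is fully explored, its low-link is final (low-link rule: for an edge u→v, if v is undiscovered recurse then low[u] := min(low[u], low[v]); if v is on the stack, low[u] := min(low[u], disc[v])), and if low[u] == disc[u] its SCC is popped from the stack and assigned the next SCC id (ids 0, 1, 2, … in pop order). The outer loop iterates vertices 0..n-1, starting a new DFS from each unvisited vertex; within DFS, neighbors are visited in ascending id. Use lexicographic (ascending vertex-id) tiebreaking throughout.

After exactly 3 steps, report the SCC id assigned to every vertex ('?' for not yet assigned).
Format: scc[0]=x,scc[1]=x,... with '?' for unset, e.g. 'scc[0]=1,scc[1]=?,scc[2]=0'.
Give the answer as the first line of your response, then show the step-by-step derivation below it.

scc[0]=1,scc[1]=?,scc[2]=?,scc[3]=0,scc[4]=?

step 1: low=(low[0]=0,low[1]=?,low[2]=?,low[3]=1,low[4]=?); scc=(scc[0]=?,scc[1]=?,scc[2]=?,scc[3]=0,scc[4]=?)
step 2: low=(low[0]=0,low[1]=?,low[2]=?,low[3]=1,low[4]=?); scc=(scc[0]=1,scc[1]=?,scc[2]=?,scc[3]=0,scc[4]=?)
step 3: low=(low[0]=0,low[1]=2,low[2]=?,low[3]=1,low[4]=2); scc=(scc[0]=1,scc[1]=?,scc[2]=?,scc[3]=0,scc[4]=?)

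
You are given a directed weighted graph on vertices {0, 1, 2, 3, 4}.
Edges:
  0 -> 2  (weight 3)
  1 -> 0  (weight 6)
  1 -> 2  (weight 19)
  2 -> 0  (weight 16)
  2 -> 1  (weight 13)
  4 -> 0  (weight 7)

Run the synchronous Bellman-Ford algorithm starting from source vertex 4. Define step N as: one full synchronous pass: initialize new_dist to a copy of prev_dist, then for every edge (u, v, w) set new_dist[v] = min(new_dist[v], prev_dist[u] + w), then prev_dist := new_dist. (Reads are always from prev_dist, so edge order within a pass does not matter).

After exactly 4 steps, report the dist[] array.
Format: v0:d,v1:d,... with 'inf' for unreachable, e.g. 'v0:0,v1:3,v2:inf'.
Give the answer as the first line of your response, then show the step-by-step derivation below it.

v0:7,v1:23,v2:10,v3:inf,v4:0

step 1: dist = v0:7,v1:inf,v2:inf,v3:inf,v4:0
step 2: dist = v0:7,v1:inf,v2:10,v3:inf,v4:0
step 3: dist = v0:7,v1:23,v2:10,v3:inf,v4:0
step 4: dist = v0:7,v1:23,v2:10,v3:inf,v4:0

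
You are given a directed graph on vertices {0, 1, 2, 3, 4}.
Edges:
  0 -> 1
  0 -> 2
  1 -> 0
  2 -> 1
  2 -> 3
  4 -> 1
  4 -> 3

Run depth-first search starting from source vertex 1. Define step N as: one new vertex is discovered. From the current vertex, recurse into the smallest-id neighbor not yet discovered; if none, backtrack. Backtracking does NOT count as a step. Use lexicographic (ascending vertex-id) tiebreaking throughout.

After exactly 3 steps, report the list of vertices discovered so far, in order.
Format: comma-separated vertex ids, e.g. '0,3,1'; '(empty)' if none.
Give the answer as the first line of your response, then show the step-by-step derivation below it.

1,0,2

step 1: discover 1; path=1; order=1
step 2: discover 0; path=1>0; order=1,0
step 3: discover 2; path=1>0>2; order=1,0,2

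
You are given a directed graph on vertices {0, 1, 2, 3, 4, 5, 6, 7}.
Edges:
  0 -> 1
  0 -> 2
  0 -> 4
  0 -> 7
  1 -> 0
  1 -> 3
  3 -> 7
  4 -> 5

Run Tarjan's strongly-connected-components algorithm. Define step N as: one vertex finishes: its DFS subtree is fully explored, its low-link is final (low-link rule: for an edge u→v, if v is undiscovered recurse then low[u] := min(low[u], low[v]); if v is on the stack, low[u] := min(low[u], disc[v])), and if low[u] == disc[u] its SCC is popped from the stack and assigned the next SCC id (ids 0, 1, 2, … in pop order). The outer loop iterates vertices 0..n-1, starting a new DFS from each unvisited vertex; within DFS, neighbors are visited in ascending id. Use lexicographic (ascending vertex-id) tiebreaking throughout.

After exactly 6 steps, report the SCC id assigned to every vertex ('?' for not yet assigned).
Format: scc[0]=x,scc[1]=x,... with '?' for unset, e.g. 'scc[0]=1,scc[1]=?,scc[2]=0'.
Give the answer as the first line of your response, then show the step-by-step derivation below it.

scc[0]=?,scc[1]=?,scc[2]=2,scc[3]=1,scc[4]=4,scc[5]=3,scc[6]=?,scc[7]=0

step 1: low=(low[0]=0,low[1]=0,low[2]=?,low[3]=2,low[4]=?,low[5]=?,low[6]=?,low[7]=3); scc=(scc[0]=?,scc[1]=?,scc[2]=?,scc[3]=?,scc[4]=?,scc[5]=?,scc[6]=?,scc[7]=0)
step 2: low=(low[0]=0,low[1]=0,low[2]=?,low[3]=2,low[4]=?,low[5]=?,low[6]=?,low[7]=3); scc=(scc[0]=?,scc[1]=?,scc[2]=?,scc[3]=1,scc[4]=?,scc[5]=?,scc[6]=?,scc[7]=0)
step 3: low=(low[0]=0,low[1]=0,low[2]=?,low[3]=2,low[4]=?,low[5]=?,low[6]=?,low[7]=3); scc=(scc[0]=?,scc[1]=?,scc[2]=?,scc[3]=1,scc[4]=?,scc[5]=?,scc[6]=?,scc[7]=0)
step 4: low=(low[0]=0,low[1]=0,low[2]=4,low[3]=2,low[4]=?,low[5]=?,low[6]=?,low[7]=3); scc=(scc[0]=?,scc[1]=?,scc[2]=2,scc[3]=1,scc[4]=?,scc[5]=?,scc[6]=?,scc[7]=0)
step 5: low=(low[0]=0,low[1]=0,low[2]=4,low[3]=2,low[4]=5,low[5]=6,low[6]=?,low[7]=3); scc=(scc[0]=?,scc[1]=?,scc[2]=2,scc[3]=1,scc[4]=?,scc[5]=3,scc[6]=?,scc[7]=0)
step 6: low=(low[0]=0,low[1]=0,low[2]=4,low[3]=2,low[4]=5,low[5]=6,low[6]=?,low[7]=3); scc=(scc[0]=?,scc[1]=?,scc[2]=2,scc[3]=1,scc[4]=4,scc[5]=3,scc[6]=?,scc[7]=0)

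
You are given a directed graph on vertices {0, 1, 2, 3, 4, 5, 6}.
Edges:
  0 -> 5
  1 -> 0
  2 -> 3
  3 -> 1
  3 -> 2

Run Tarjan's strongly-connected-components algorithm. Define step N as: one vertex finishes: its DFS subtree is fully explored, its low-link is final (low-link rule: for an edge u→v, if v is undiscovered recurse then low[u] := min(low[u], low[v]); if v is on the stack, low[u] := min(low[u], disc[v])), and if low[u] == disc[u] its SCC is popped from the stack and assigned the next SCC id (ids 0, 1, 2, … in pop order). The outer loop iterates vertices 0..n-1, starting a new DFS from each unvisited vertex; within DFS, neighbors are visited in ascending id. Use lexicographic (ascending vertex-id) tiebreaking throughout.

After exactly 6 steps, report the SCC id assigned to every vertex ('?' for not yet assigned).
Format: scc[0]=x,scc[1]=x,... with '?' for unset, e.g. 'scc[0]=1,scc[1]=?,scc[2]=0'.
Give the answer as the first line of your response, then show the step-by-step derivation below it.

scc[0]=1,scc[1]=2,scc[2]=3,scc[3]=3,scc[4]=4,scc[5]=0,scc[6]=?

step 1: low=(low[0]=0,low[1]=?,low[2]=?,low[3]=?,low[4]=?,low[5]=1,low[6]=?); scc=(scc[0]=?,scc[1]=?,scc[2]=?,scc[3]=?,scc[4]=?,scc[5]=0,scc[6]=?)
step 2: low=(low[0]=0,low[1]=?,low[2]=?,low[3]=?,low[4]=?,low[5]=1,low[6]=?); scc=(scc[0]=1,scc[1]=?,scc[2]=?,scc[3]=?,scc[4]=?,scc[5]=0,scc[6]=?)
step 3: low=(low[0]=0,low[1]=2,low[2]=?,low[3]=?,low[4]=?,low[5]=1,low[6]=?); scc=(scc[0]=1,scc[1]=2,scc[2]=?,scc[3]=?,scc[4]=?,scc[5]=0,scc[6]=?)
step 4: low=(low[0]=0,low[1]=2,low[2]=3,low[3]=3,low[4]=?,low[5]=1,low[6]=?); scc=(scc[0]=1,scc[1]=2,scc[2]=?,scc[3]=?,scc[4]=?,scc[5]=0,scc[6]=?)
step 5: low=(low[0]=0,low[1]=2,low[2]=3,low[3]=3,low[4]=?,low[5]=1,low[6]=?); scc=(scc[0]=1,scc[1]=2,scc[2]=3,scc[3]=3,scc[4]=?,scc[5]=0,scc[6]=?)
step 6: low=(low[0]=0,low[1]=2,low[2]=3,low[3]=3,low[4]=5,low[5]=1,low[6]=?); scc=(scc[0]=1,scc[1]=2,scc[2]=3,scc[3]=3,scc[4]=4,scc[5]=0,scc[6]=?)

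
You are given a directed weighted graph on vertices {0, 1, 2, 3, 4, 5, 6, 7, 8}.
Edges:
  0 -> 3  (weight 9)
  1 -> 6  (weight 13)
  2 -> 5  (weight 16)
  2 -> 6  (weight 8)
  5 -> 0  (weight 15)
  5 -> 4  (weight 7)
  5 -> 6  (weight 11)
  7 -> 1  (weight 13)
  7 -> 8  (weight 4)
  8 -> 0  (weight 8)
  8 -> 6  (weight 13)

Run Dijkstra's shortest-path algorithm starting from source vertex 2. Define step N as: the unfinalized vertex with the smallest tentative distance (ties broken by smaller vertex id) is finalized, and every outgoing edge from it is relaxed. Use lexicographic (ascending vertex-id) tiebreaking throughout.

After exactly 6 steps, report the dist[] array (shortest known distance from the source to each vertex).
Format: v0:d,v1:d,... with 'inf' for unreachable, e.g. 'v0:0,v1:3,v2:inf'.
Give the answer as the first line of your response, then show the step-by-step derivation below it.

v0:31,v1:inf,v2:0,v3:40,v4:23,v5:16,v6:8,v7:inf,v8:inf

step 1: dist = v0:inf,v1:inf,v2:0,v3:inf,v4:inf,v5:16,v6:8,v7:inf,v8:inf
step 2: dist = v0:inf,v1:inf,v2:0,v3:inf,v4:inf,v5:16,v6:8,v7:inf,v8:inf
step 3: dist = v0:31,v1:inf,v2:0,v3:inf,v4:23,v5:16,v6:8,v7:inf,v8:inf
step 4: dist = v0:31,v1:inf,v2:0,v3:inf,v4:23,v5:16,v6:8,v7:inf,v8:inf
step 5: dist = v0:31,v1:inf,v2:0,v3:40,v4:23,v5:16,v6:8,v7:inf,v8:inf
step 6: dist = v0:31,v1:inf,v2:0,v3:40,v4:23,v5:16,v6:8,v7:inf,v8:inf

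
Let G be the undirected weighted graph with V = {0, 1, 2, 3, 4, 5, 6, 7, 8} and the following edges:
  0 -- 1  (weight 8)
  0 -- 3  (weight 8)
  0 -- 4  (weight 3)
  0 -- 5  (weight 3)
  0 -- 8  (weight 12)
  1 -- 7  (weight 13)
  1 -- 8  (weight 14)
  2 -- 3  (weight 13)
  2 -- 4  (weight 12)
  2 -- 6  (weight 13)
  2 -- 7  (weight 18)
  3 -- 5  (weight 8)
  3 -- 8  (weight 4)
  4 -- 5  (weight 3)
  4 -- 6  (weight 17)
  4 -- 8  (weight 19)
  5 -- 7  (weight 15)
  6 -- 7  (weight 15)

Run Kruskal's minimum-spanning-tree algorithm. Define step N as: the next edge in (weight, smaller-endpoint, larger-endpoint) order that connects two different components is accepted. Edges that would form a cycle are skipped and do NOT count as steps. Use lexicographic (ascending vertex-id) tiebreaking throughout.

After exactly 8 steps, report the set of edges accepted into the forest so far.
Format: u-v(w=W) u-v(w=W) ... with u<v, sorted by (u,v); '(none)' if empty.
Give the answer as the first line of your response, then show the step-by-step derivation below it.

0-1(w=8) 0-3(w=8) 0-4(w=3) 0-5(w=3) 1-7(w=13) 2-4(w=12) 2-6(w=13) 3-8(w=4)

step 1: add edge 0-4 (w=3); MST = {0-4(w=3)}
step 2: add edge 0-5 (w=3); MST = {0-4(w=3) 0-5(w=3)}
step 3: add edge 3-8 (w=4); MST = {0-4(w=3) 0-5(w=3) 3-8(w=4)}
step 4: add edge 0-1 (w=8); MST = {0-1(w=8) 0-4(w=3) 0-5(w=3) 3-8(w=4)}
step 5: add edge 0-3 (w=8); MST = {0-1(w=8) 0-3(w=8) 0-4(w=3) 0-5(w=3) 3-8(w=4)}
step 6: add edge 2-4 (w=12); MST = {0-1(w=8) 0-3(w=8) 0-4(w=3) 0-5(w=3) 2-4(w=12) 3-8(w=4)}
step 7: add edge 1-7 (w=13); MST = {0-1(w=8) 0-3(w=8) 0-4(w=3) 0-5(w=3) 1-7(w=13) 2-4(w=12) 3-8(w=4)}
step 8: add edge 2-6 (w=13); MST = {0-1(w=8) 0-3(w=8) 0-4(w=3) 0-5(w=3) 1-7(w=13) 2-4(w=12) 2-6(w=13) 3-8(w=4)}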